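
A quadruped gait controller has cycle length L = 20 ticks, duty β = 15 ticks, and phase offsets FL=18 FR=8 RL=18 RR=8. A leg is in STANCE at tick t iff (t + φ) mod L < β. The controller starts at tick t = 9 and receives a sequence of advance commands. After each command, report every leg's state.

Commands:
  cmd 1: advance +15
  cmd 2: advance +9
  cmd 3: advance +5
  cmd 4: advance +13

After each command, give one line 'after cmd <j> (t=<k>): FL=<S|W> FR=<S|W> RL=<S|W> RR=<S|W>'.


start t=9: FL=S FR=W RL=S RR=W
cmd 1: advance +15 → t=24, phase=(2,12,2,12) → FL=S FR=S RL=S RR=S
cmd 2: advance +9 → t=33, phase=(11,1,11,1) → FL=S FR=S RL=S RR=S
cmd 3: advance +5 → t=38, phase=(16,6,16,6) → FL=W FR=S RL=W RR=S
cmd 4: advance +13 → t=51, phase=(9,19,9,19) → FL=S FR=W RL=S RR=W

after cmd 1 (t=24): FL=S FR=S RL=S RR=S
after cmd 2 (t=33): FL=S FR=S RL=S RR=S
after cmd 3 (t=38): FL=W FR=S RL=W RR=S
after cmd 4 (t=51): FL=S FR=W RL=S RR=W


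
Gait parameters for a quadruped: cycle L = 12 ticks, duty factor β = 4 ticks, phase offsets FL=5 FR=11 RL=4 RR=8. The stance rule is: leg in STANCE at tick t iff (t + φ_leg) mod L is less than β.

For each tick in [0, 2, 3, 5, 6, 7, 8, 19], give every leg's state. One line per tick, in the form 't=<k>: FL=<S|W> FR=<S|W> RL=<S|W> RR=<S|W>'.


t=0: phase=(5,11,4,8) vs β=4 → FL=W FR=W RL=W RR=W
t=2: phase=(7,1,6,10) vs β=4 → FL=W FR=S RL=W RR=W
t=3: phase=(8,2,7,11) vs β=4 → FL=W FR=S RL=W RR=W
t=5: phase=(10,4,9,1) vs β=4 → FL=W FR=W RL=W RR=S
t=6: phase=(11,5,10,2) vs β=4 → FL=W FR=W RL=W RR=S
t=7: phase=(0,6,11,3) vs β=4 → FL=S FR=W RL=W RR=S
t=8: phase=(1,7,0,4) vs β=4 → FL=S FR=W RL=S RR=W
t=19: phase=(0,6,11,3) vs β=4 → FL=S FR=W RL=W RR=S

t=0: FL=W FR=W RL=W RR=W
t=2: FL=W FR=S RL=W RR=W
t=3: FL=W FR=S RL=W RR=W
t=5: FL=W FR=W RL=W RR=S
t=6: FL=W FR=W RL=W RR=S
t=7: FL=S FR=W RL=W RR=S
t=8: FL=S FR=W RL=S RR=W
t=19: FL=S FR=W RL=W RR=S


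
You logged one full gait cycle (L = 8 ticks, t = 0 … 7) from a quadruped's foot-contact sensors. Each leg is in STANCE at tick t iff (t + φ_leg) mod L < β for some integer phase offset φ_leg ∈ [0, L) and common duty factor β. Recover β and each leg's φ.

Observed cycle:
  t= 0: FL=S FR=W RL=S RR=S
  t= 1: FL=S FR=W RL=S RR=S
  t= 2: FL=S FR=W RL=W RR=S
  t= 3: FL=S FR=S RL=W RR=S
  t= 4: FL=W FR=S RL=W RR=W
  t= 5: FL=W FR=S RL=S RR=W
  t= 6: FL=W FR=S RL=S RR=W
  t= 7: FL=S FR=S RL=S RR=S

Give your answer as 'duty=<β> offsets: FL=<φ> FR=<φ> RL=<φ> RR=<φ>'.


duty=5 offsets: FL=1 FR=5 RL=3 RR=1

duty β = stance ticks per leg = 5
FL: stance ticks = 5; W→S at t=7 → φ=1
FR: stance ticks = 5; W→S at t=3 → φ=5
RL: stance ticks = 5; W→S at t=5 → φ=3
RR: stance ticks = 5; W→S at t=7 → φ=1


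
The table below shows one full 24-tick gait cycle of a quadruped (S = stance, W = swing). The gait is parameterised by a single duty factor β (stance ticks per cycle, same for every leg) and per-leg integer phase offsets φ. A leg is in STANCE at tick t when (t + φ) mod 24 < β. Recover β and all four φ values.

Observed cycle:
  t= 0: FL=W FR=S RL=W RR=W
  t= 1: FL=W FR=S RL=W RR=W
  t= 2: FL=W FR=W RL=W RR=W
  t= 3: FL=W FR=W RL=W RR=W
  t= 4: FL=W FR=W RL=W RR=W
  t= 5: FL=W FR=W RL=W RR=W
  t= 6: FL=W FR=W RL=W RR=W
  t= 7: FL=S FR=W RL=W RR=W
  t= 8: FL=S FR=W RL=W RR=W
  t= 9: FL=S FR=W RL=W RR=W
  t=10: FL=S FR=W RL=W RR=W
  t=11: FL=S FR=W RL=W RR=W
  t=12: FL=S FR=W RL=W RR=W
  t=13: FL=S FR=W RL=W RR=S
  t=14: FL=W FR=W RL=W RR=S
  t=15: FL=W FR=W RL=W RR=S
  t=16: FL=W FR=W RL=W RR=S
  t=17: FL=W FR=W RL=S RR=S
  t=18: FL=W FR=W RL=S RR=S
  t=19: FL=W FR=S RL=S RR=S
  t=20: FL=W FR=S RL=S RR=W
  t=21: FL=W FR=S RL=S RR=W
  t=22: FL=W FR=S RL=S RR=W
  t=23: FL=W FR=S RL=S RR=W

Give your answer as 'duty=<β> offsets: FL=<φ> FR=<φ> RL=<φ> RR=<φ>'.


duty=7 offsets: FL=17 FR=5 RL=7 RR=11

duty β = stance ticks per leg = 7
FL: stance ticks = 7; W→S at t=7 → φ=17
FR: stance ticks = 7; W→S at t=19 → φ=5
RL: stance ticks = 7; W→S at t=17 → φ=7
RR: stance ticks = 7; W→S at t=13 → φ=11


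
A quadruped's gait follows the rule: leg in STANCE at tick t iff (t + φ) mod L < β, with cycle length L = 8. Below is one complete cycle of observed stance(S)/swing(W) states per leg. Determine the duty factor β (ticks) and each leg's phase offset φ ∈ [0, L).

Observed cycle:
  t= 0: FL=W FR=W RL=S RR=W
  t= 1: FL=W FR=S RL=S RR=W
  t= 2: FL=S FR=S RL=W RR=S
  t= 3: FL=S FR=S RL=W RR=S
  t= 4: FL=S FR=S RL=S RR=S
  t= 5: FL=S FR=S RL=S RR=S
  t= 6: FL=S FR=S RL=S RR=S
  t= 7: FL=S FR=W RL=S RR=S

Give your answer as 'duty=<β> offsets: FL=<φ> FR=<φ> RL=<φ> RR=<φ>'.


duty=6 offsets: FL=6 FR=7 RL=4 RR=6

duty β = stance ticks per leg = 6
FL: stance ticks = 6; W→S at t=2 → φ=6
FR: stance ticks = 6; W→S at t=1 → φ=7
RL: stance ticks = 6; W→S at t=4 → φ=4
RR: stance ticks = 6; W→S at t=2 → φ=6


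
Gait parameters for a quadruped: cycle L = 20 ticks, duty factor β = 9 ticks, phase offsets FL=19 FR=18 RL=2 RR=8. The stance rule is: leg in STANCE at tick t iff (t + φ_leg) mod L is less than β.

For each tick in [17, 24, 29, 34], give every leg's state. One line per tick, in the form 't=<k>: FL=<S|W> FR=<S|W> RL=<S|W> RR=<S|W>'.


t=17: phase=(16,15,19,5) vs β=9 → FL=W FR=W RL=W RR=S
t=24: phase=(3,2,6,12) vs β=9 → FL=S FR=S RL=S RR=W
t=29: phase=(8,7,11,17) vs β=9 → FL=S FR=S RL=W RR=W
t=34: phase=(13,12,16,2) vs β=9 → FL=W FR=W RL=W RR=S

t=17: FL=W FR=W RL=W RR=S
t=24: FL=S FR=S RL=S RR=W
t=29: FL=S FR=S RL=W RR=W
t=34: FL=W FR=W RL=W RR=S


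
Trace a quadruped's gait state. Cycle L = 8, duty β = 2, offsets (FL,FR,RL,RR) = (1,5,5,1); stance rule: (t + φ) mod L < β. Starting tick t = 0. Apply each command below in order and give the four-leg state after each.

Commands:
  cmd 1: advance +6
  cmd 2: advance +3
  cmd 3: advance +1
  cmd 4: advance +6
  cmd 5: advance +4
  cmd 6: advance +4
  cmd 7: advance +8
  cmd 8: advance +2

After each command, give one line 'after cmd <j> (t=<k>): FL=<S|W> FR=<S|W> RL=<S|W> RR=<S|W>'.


after cmd 1 (t=6): FL=W FR=W RL=W RR=W
after cmd 2 (t=9): FL=W FR=W RL=W RR=W
after cmd 3 (t=10): FL=W FR=W RL=W RR=W
after cmd 4 (t=16): FL=S FR=W RL=W RR=S
after cmd 5 (t=20): FL=W FR=S RL=S RR=W
after cmd 6 (t=24): FL=S FR=W RL=W RR=S
after cmd 7 (t=32): FL=S FR=W RL=W RR=S
after cmd 8 (t=34): FL=W FR=W RL=W RR=W

start t=0: FL=S FR=W RL=W RR=S
cmd 1: advance +6 → t=6, phase=(7,3,3,7) → FL=W FR=W RL=W RR=W
cmd 2: advance +3 → t=9, phase=(2,6,6,2) → FL=W FR=W RL=W RR=W
cmd 3: advance +1 → t=10, phase=(3,7,7,3) → FL=W FR=W RL=W RR=W
cmd 4: advance +6 → t=16, phase=(1,5,5,1) → FL=S FR=W RL=W RR=S
cmd 5: advance +4 → t=20, phase=(5,1,1,5) → FL=W FR=S RL=S RR=W
cmd 6: advance +4 → t=24, phase=(1,5,5,1) → FL=S FR=W RL=W RR=S
cmd 7: advance +8 → t=32, phase=(1,5,5,1) → FL=S FR=W RL=W RR=S
cmd 8: advance +2 → t=34, phase=(3,7,7,3) → FL=W FR=W RL=W RR=W


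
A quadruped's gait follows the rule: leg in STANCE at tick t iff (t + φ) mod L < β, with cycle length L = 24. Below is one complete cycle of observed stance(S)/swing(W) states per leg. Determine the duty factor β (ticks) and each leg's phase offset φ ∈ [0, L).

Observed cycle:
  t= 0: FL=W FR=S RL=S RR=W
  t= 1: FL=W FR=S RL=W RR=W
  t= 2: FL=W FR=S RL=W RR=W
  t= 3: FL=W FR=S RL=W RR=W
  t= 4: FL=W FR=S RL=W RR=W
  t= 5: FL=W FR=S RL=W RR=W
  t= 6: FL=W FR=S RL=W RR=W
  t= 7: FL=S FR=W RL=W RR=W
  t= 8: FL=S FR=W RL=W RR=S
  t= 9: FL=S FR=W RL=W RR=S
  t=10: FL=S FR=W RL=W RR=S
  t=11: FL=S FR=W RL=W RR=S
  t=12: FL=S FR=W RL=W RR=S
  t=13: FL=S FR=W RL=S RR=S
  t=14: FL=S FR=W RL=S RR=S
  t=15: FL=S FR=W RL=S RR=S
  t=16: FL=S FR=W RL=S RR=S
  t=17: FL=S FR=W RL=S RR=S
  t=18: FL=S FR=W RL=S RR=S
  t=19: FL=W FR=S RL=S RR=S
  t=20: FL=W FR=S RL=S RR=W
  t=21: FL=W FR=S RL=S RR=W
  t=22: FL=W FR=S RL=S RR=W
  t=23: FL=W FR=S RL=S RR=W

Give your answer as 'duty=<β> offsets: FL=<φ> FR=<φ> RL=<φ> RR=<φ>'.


duty β = stance ticks per leg = 12
FL: stance ticks = 12; W→S at t=7 → φ=17
FR: stance ticks = 12; W→S at t=19 → φ=5
RL: stance ticks = 12; W→S at t=13 → φ=11
RR: stance ticks = 12; W→S at t=8 → φ=16

duty=12 offsets: FL=17 FR=5 RL=11 RR=16


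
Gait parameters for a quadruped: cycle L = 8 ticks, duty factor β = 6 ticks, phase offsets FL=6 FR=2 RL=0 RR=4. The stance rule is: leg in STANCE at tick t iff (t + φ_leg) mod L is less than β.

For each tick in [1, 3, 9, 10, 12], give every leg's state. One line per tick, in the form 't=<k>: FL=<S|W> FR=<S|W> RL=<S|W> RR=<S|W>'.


t=1: phase=(7,3,1,5) vs β=6 → FL=W FR=S RL=S RR=S
t=3: phase=(1,5,3,7) vs β=6 → FL=S FR=S RL=S RR=W
t=9: phase=(7,3,1,5) vs β=6 → FL=W FR=S RL=S RR=S
t=10: phase=(0,4,2,6) vs β=6 → FL=S FR=S RL=S RR=W
t=12: phase=(2,6,4,0) vs β=6 → FL=S FR=W RL=S RR=S

t=1: FL=W FR=S RL=S RR=S
t=3: FL=S FR=S RL=S RR=W
t=9: FL=W FR=S RL=S RR=S
t=10: FL=S FR=S RL=S RR=W
t=12: FL=S FR=W RL=S RR=S


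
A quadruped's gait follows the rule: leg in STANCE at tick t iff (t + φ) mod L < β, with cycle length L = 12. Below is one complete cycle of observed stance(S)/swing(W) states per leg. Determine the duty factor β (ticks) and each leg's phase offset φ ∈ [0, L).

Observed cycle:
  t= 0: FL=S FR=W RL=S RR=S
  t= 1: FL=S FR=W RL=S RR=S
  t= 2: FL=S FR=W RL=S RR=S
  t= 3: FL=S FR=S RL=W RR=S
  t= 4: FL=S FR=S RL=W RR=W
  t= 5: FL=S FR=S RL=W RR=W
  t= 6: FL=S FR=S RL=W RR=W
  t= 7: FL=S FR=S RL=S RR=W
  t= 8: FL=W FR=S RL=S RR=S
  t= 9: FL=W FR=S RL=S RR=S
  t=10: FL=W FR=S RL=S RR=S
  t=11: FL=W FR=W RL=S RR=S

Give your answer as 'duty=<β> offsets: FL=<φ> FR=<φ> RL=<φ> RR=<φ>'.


duty=8 offsets: FL=0 FR=9 RL=5 RR=4

duty β = stance ticks per leg = 8
FL: stance ticks = 8; W→S at t=0 → φ=0
FR: stance ticks = 8; W→S at t=3 → φ=9
RL: stance ticks = 8; W→S at t=7 → φ=5
RR: stance ticks = 8; W→S at t=8 → φ=4


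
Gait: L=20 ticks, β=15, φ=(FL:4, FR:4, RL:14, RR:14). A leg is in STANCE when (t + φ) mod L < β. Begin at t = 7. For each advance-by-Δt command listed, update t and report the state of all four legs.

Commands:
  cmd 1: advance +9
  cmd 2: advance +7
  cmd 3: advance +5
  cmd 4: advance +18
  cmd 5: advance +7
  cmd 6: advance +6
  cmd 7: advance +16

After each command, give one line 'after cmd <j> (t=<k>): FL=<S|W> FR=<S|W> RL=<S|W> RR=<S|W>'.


after cmd 1 (t=16): FL=S FR=S RL=S RR=S
after cmd 2 (t=23): FL=S FR=S RL=W RR=W
after cmd 3 (t=28): FL=S FR=S RL=S RR=S
after cmd 4 (t=46): FL=S FR=S RL=S RR=S
after cmd 5 (t=53): FL=W FR=W RL=S RR=S
after cmd 6 (t=59): FL=S FR=S RL=S RR=S
after cmd 7 (t=75): FL=W FR=W RL=S RR=S

start t=7: FL=S FR=S RL=S RR=S
cmd 1: advance +9 → t=16, phase=(0,0,10,10) → FL=S FR=S RL=S RR=S
cmd 2: advance +7 → t=23, phase=(7,7,17,17) → FL=S FR=S RL=W RR=W
cmd 3: advance +5 → t=28, phase=(12,12,2,2) → FL=S FR=S RL=S RR=S
cmd 4: advance +18 → t=46, phase=(10,10,0,0) → FL=S FR=S RL=S RR=S
cmd 5: advance +7 → t=53, phase=(17,17,7,7) → FL=W FR=W RL=S RR=S
cmd 6: advance +6 → t=59, phase=(3,3,13,13) → FL=S FR=S RL=S RR=S
cmd 7: advance +16 → t=75, phase=(19,19,9,9) → FL=W FR=W RL=S RR=S


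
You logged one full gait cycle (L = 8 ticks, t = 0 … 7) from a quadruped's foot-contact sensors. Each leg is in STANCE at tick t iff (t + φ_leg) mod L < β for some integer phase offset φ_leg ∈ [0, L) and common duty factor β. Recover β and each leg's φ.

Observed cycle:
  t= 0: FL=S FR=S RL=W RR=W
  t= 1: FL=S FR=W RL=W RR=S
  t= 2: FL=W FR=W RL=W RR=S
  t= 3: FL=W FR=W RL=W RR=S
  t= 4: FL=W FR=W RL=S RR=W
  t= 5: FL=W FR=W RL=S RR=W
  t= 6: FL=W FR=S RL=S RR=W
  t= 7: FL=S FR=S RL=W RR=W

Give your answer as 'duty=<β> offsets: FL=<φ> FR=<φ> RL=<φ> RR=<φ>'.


duty β = stance ticks per leg = 3
FL: stance ticks = 3; W→S at t=7 → φ=1
FR: stance ticks = 3; W→S at t=6 → φ=2
RL: stance ticks = 3; W→S at t=4 → φ=4
RR: stance ticks = 3; W→S at t=1 → φ=7

duty=3 offsets: FL=1 FR=2 RL=4 RR=7


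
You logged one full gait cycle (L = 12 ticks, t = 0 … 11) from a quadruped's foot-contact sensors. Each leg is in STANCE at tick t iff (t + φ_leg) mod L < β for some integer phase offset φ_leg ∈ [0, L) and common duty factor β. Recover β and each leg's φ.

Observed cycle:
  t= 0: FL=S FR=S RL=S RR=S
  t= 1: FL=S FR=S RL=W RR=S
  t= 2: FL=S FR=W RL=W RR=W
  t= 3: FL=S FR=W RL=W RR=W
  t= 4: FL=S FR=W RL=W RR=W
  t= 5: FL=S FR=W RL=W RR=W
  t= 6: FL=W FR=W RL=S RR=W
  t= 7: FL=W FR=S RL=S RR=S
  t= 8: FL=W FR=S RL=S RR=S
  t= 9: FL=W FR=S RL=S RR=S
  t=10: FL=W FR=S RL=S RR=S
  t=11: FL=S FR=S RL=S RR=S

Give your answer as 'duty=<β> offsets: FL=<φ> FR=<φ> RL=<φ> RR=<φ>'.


duty=7 offsets: FL=1 FR=5 RL=6 RR=5

duty β = stance ticks per leg = 7
FL: stance ticks = 7; W→S at t=11 → φ=1
FR: stance ticks = 7; W→S at t=7 → φ=5
RL: stance ticks = 7; W→S at t=6 → φ=6
RR: stance ticks = 7; W→S at t=7 → φ=5


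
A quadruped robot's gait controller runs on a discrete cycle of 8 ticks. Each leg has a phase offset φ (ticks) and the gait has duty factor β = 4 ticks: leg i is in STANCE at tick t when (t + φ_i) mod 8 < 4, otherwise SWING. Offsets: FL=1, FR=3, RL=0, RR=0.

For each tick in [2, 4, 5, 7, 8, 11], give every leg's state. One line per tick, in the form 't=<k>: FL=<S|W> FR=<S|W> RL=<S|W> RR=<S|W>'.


t=2: FL=S FR=W RL=S RR=S
t=4: FL=W FR=W RL=W RR=W
t=5: FL=W FR=S RL=W RR=W
t=7: FL=S FR=S RL=W RR=W
t=8: FL=S FR=S RL=S RR=S
t=11: FL=W FR=W RL=S RR=S

t=2: phase=(3,5,2,2) vs β=4 → FL=S FR=W RL=S RR=S
t=4: phase=(5,7,4,4) vs β=4 → FL=W FR=W RL=W RR=W
t=5: phase=(6,0,5,5) vs β=4 → FL=W FR=S RL=W RR=W
t=7: phase=(0,2,7,7) vs β=4 → FL=S FR=S RL=W RR=W
t=8: phase=(1,3,0,0) vs β=4 → FL=S FR=S RL=S RR=S
t=11: phase=(4,6,3,3) vs β=4 → FL=W FR=W RL=S RR=S


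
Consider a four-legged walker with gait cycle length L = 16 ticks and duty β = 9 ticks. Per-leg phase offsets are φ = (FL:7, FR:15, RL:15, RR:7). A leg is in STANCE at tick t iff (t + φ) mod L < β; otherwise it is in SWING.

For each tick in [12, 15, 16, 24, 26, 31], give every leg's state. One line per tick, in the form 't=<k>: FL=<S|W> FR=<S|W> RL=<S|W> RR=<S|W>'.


t=12: phase=(3,11,11,3) vs β=9 → FL=S FR=W RL=W RR=S
t=15: phase=(6,14,14,6) vs β=9 → FL=S FR=W RL=W RR=S
t=16: phase=(7,15,15,7) vs β=9 → FL=S FR=W RL=W RR=S
t=24: phase=(15,7,7,15) vs β=9 → FL=W FR=S RL=S RR=W
t=26: phase=(1,9,9,1) vs β=9 → FL=S FR=W RL=W RR=S
t=31: phase=(6,14,14,6) vs β=9 → FL=S FR=W RL=W RR=S

t=12: FL=S FR=W RL=W RR=S
t=15: FL=S FR=W RL=W RR=S
t=16: FL=S FR=W RL=W RR=S
t=24: FL=W FR=S RL=S RR=W
t=26: FL=S FR=W RL=W RR=S
t=31: FL=S FR=W RL=W RR=S


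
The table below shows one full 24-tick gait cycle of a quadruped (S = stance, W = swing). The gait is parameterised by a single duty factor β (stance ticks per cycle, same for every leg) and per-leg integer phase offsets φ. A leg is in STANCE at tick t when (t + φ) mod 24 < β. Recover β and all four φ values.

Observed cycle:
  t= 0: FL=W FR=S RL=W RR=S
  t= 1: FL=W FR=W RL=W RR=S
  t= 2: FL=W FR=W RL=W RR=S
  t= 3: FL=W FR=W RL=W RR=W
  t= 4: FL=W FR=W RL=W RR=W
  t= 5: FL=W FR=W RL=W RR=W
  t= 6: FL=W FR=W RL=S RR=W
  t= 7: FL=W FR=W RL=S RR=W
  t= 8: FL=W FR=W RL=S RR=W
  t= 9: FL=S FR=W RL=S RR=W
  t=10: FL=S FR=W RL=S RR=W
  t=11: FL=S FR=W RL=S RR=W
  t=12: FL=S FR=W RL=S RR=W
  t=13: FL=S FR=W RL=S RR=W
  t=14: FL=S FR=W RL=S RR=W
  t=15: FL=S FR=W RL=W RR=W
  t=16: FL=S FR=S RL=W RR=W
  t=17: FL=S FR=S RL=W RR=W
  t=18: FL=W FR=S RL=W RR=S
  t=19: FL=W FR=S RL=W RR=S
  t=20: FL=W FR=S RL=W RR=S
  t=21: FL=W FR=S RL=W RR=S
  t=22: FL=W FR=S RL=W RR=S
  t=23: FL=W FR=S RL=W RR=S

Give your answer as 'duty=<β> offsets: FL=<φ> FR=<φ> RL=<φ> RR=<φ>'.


duty β = stance ticks per leg = 9
FL: stance ticks = 9; W→S at t=9 → φ=15
FR: stance ticks = 9; W→S at t=16 → φ=8
RL: stance ticks = 9; W→S at t=6 → φ=18
RR: stance ticks = 9; W→S at t=18 → φ=6

duty=9 offsets: FL=15 FR=8 RL=18 RR=6


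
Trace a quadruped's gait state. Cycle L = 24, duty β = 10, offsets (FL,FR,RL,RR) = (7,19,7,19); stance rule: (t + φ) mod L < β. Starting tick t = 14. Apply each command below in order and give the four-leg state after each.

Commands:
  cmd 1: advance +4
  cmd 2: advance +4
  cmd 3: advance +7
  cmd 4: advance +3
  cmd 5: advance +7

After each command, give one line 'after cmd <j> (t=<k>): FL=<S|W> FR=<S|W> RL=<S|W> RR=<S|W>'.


after cmd 1 (t=18): FL=S FR=W RL=S RR=W
after cmd 2 (t=22): FL=S FR=W RL=S RR=W
after cmd 3 (t=29): FL=W FR=S RL=W RR=S
after cmd 4 (t=32): FL=W FR=S RL=W RR=S
after cmd 5 (t=39): FL=W FR=W RL=W RR=W

start t=14: FL=W FR=S RL=W RR=S
cmd 1: advance +4 → t=18, phase=(1,13,1,13) → FL=S FR=W RL=S RR=W
cmd 2: advance +4 → t=22, phase=(5,17,5,17) → FL=S FR=W RL=S RR=W
cmd 3: advance +7 → t=29, phase=(12,0,12,0) → FL=W FR=S RL=W RR=S
cmd 4: advance +3 → t=32, phase=(15,3,15,3) → FL=W FR=S RL=W RR=S
cmd 5: advance +7 → t=39, phase=(22,10,22,10) → FL=W FR=W RL=W RR=W


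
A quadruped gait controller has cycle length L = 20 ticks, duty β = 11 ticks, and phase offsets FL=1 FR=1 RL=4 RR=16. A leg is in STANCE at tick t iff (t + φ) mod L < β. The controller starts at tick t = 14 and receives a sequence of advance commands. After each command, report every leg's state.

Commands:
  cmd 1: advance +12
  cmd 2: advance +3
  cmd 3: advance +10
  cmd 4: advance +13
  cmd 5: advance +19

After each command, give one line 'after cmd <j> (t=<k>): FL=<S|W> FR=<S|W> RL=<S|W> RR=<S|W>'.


after cmd 1 (t=26): FL=S FR=S RL=S RR=S
after cmd 2 (t=29): FL=S FR=S RL=W RR=S
after cmd 3 (t=39): FL=S FR=S RL=S RR=W
after cmd 4 (t=52): FL=W FR=W RL=W RR=S
after cmd 5 (t=71): FL=W FR=W RL=W RR=S

start t=14: FL=W FR=W RL=W RR=S
cmd 1: advance +12 → t=26, phase=(7,7,10,2) → FL=S FR=S RL=S RR=S
cmd 2: advance +3 → t=29, phase=(10,10,13,5) → FL=S FR=S RL=W RR=S
cmd 3: advance +10 → t=39, phase=(0,0,3,15) → FL=S FR=S RL=S RR=W
cmd 4: advance +13 → t=52, phase=(13,13,16,8) → FL=W FR=W RL=W RR=S
cmd 5: advance +19 → t=71, phase=(12,12,15,7) → FL=W FR=W RL=W RR=S


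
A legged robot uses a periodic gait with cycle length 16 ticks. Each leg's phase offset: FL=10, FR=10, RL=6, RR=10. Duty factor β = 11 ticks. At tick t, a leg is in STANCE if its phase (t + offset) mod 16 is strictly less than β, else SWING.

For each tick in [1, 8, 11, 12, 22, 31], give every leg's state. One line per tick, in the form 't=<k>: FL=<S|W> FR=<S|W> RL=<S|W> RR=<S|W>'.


t=1: phase=(11,11,7,11) vs β=11 → FL=W FR=W RL=S RR=W
t=8: phase=(2,2,14,2) vs β=11 → FL=S FR=S RL=W RR=S
t=11: phase=(5,5,1,5) vs β=11 → FL=S FR=S RL=S RR=S
t=12: phase=(6,6,2,6) vs β=11 → FL=S FR=S RL=S RR=S
t=22: phase=(0,0,12,0) vs β=11 → FL=S FR=S RL=W RR=S
t=31: phase=(9,9,5,9) vs β=11 → FL=S FR=S RL=S RR=S

t=1: FL=W FR=W RL=S RR=W
t=8: FL=S FR=S RL=W RR=S
t=11: FL=S FR=S RL=S RR=S
t=12: FL=S FR=S RL=S RR=S
t=22: FL=S FR=S RL=W RR=S
t=31: FL=S FR=S RL=S RR=S


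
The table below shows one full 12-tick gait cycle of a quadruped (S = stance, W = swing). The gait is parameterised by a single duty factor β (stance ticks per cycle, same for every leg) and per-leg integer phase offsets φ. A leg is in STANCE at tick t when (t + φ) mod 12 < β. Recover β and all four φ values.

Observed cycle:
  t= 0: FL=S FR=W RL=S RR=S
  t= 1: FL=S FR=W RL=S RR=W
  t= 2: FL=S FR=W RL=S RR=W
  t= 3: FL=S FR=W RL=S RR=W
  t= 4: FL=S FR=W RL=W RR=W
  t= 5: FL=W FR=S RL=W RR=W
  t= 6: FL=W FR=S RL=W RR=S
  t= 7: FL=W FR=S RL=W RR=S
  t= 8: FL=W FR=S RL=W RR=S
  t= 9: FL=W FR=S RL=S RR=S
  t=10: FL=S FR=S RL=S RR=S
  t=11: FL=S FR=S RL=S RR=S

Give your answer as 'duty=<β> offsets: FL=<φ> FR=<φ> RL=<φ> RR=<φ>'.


duty β = stance ticks per leg = 7
FL: stance ticks = 7; W→S at t=10 → φ=2
FR: stance ticks = 7; W→S at t=5 → φ=7
RL: stance ticks = 7; W→S at t=9 → φ=3
RR: stance ticks = 7; W→S at t=6 → φ=6

duty=7 offsets: FL=2 FR=7 RL=3 RR=6


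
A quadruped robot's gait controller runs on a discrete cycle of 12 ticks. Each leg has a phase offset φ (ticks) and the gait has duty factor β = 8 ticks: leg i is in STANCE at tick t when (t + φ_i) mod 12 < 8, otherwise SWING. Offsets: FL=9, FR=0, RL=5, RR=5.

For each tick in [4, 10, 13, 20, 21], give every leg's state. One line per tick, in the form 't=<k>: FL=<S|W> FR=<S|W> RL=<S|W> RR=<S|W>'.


t=4: FL=S FR=S RL=W RR=W
t=10: FL=S FR=W RL=S RR=S
t=13: FL=W FR=S RL=S RR=S
t=20: FL=S FR=W RL=S RR=S
t=21: FL=S FR=W RL=S RR=S

t=4: phase=(1,4,9,9) vs β=8 → FL=S FR=S RL=W RR=W
t=10: phase=(7,10,3,3) vs β=8 → FL=S FR=W RL=S RR=S
t=13: phase=(10,1,6,6) vs β=8 → FL=W FR=S RL=S RR=S
t=20: phase=(5,8,1,1) vs β=8 → FL=S FR=W RL=S RR=S
t=21: phase=(6,9,2,2) vs β=8 → FL=S FR=W RL=S RR=S


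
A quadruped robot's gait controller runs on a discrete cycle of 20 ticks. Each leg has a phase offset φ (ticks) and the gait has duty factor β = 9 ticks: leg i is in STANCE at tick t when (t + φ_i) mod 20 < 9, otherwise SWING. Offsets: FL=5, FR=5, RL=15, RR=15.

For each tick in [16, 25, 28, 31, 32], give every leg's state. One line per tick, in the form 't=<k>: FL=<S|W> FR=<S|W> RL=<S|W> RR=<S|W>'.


t=16: phase=(1,1,11,11) vs β=9 → FL=S FR=S RL=W RR=W
t=25: phase=(10,10,0,0) vs β=9 → FL=W FR=W RL=S RR=S
t=28: phase=(13,13,3,3) vs β=9 → FL=W FR=W RL=S RR=S
t=31: phase=(16,16,6,6) vs β=9 → FL=W FR=W RL=S RR=S
t=32: phase=(17,17,7,7) vs β=9 → FL=W FR=W RL=S RR=S

t=16: FL=S FR=S RL=W RR=W
t=25: FL=W FR=W RL=S RR=S
t=28: FL=W FR=W RL=S RR=S
t=31: FL=W FR=W RL=S RR=S
t=32: FL=W FR=W RL=S RR=S


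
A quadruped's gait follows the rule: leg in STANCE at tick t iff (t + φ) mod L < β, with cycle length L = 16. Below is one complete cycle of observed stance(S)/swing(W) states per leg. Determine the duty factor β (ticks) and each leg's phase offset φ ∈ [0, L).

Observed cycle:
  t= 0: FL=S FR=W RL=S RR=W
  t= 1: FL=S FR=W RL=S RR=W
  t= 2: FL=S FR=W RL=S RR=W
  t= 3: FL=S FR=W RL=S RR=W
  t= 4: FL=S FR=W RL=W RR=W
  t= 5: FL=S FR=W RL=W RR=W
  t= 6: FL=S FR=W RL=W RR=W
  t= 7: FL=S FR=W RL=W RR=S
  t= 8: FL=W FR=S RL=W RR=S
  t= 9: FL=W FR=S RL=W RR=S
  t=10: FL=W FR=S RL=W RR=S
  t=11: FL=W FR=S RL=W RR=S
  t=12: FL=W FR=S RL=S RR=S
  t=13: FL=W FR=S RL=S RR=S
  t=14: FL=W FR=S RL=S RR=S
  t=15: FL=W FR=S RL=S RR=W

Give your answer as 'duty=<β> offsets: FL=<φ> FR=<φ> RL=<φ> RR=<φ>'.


duty=8 offsets: FL=0 FR=8 RL=4 RR=9

duty β = stance ticks per leg = 8
FL: stance ticks = 8; W→S at t=0 → φ=0
FR: stance ticks = 8; W→S at t=8 → φ=8
RL: stance ticks = 8; W→S at t=12 → φ=4
RR: stance ticks = 8; W→S at t=7 → φ=9


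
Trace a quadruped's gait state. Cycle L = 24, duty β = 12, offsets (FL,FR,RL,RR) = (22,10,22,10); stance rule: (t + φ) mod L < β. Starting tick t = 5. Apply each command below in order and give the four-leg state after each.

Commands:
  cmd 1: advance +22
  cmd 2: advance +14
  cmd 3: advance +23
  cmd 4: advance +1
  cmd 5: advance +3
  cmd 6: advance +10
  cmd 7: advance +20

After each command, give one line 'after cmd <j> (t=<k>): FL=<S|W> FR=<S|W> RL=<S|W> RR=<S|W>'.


after cmd 1 (t=27): FL=S FR=W RL=S RR=W
after cmd 2 (t=41): FL=W FR=S RL=W RR=S
after cmd 3 (t=64): FL=W FR=S RL=W RR=S
after cmd 4 (t=65): FL=W FR=S RL=W RR=S
after cmd 5 (t=68): FL=W FR=S RL=W RR=S
after cmd 6 (t=78): FL=S FR=W RL=S RR=W
after cmd 7 (t=98): FL=S FR=W RL=S RR=W

start t=5: FL=S FR=W RL=S RR=W
cmd 1: advance +22 → t=27, phase=(1,13,1,13) → FL=S FR=W RL=S RR=W
cmd 2: advance +14 → t=41, phase=(15,3,15,3) → FL=W FR=S RL=W RR=S
cmd 3: advance +23 → t=64, phase=(14,2,14,2) → FL=W FR=S RL=W RR=S
cmd 4: advance +1 → t=65, phase=(15,3,15,3) → FL=W FR=S RL=W RR=S
cmd 5: advance +3 → t=68, phase=(18,6,18,6) → FL=W FR=S RL=W RR=S
cmd 6: advance +10 → t=78, phase=(4,16,4,16) → FL=S FR=W RL=S RR=W
cmd 7: advance +20 → t=98, phase=(0,12,0,12) → FL=S FR=W RL=S RR=W


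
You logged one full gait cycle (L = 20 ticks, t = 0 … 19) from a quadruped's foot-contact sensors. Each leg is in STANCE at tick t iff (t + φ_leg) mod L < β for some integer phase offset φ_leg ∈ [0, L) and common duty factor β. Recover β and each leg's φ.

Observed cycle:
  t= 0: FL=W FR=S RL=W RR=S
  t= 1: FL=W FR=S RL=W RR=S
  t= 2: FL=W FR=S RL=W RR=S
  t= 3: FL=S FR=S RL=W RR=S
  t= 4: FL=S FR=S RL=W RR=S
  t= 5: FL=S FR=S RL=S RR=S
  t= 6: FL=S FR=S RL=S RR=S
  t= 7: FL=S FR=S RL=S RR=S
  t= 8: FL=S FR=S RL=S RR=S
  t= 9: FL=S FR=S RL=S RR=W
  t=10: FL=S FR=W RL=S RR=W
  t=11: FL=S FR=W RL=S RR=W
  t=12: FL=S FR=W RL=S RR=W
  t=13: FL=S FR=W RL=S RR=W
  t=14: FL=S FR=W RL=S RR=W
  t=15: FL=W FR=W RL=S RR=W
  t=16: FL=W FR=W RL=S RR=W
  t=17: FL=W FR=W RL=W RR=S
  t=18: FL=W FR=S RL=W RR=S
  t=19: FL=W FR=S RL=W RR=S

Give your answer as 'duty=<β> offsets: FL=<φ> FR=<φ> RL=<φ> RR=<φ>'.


duty=12 offsets: FL=17 FR=2 RL=15 RR=3

duty β = stance ticks per leg = 12
FL: stance ticks = 12; W→S at t=3 → φ=17
FR: stance ticks = 12; W→S at t=18 → φ=2
RL: stance ticks = 12; W→S at t=5 → φ=15
RR: stance ticks = 12; W→S at t=17 → φ=3


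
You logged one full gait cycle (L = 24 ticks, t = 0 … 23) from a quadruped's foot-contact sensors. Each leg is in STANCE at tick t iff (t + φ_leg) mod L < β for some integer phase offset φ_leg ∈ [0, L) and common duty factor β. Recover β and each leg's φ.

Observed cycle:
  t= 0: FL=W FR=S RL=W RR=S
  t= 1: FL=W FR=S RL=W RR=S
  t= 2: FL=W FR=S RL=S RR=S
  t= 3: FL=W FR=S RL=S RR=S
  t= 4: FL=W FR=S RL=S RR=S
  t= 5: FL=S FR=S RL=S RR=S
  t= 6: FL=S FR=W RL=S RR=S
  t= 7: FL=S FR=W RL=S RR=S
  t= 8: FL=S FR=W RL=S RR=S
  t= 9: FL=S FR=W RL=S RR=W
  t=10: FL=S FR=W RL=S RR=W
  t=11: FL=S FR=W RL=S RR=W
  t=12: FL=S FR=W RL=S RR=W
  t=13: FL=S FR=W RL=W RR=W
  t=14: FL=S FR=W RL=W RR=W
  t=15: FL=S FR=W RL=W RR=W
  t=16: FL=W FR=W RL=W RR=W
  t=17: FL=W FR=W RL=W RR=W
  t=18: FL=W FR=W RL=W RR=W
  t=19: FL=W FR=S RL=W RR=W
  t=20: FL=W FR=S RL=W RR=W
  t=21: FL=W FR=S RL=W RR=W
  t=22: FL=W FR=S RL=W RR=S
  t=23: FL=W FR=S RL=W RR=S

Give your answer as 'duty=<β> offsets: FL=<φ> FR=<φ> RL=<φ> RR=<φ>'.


duty β = stance ticks per leg = 11
FL: stance ticks = 11; W→S at t=5 → φ=19
FR: stance ticks = 11; W→S at t=19 → φ=5
RL: stance ticks = 11; W→S at t=2 → φ=22
RR: stance ticks = 11; W→S at t=22 → φ=2

duty=11 offsets: FL=19 FR=5 RL=22 RR=2


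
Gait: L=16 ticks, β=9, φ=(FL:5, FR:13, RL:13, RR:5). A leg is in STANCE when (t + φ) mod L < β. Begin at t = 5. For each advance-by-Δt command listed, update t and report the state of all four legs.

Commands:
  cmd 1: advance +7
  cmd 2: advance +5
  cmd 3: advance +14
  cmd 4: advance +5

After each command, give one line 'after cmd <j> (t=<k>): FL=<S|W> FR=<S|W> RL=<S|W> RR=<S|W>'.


after cmd 1 (t=12): FL=S FR=W RL=W RR=S
after cmd 2 (t=17): FL=S FR=W RL=W RR=S
after cmd 3 (t=31): FL=S FR=W RL=W RR=S
after cmd 4 (t=36): FL=W FR=S RL=S RR=W

start t=5: FL=W FR=S RL=S RR=W
cmd 1: advance +7 → t=12, phase=(1,9,9,1) → FL=S FR=W RL=W RR=S
cmd 2: advance +5 → t=17, phase=(6,14,14,6) → FL=S FR=W RL=W RR=S
cmd 3: advance +14 → t=31, phase=(4,12,12,4) → FL=S FR=W RL=W RR=S
cmd 4: advance +5 → t=36, phase=(9,1,1,9) → FL=W FR=S RL=S RR=W


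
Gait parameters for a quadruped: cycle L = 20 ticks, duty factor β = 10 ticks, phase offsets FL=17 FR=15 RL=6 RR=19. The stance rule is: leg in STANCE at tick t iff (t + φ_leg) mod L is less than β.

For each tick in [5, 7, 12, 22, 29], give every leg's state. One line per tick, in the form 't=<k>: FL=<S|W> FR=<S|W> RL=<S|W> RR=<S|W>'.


t=5: FL=S FR=S RL=W RR=S
t=7: FL=S FR=S RL=W RR=S
t=12: FL=S FR=S RL=W RR=W
t=22: FL=W FR=W RL=S RR=S
t=29: FL=S FR=S RL=W RR=S

t=5: phase=(2,0,11,4) vs β=10 → FL=S FR=S RL=W RR=S
t=7: phase=(4,2,13,6) vs β=10 → FL=S FR=S RL=W RR=S
t=12: phase=(9,7,18,11) vs β=10 → FL=S FR=S RL=W RR=W
t=22: phase=(19,17,8,1) vs β=10 → FL=W FR=W RL=S RR=S
t=29: phase=(6,4,15,8) vs β=10 → FL=S FR=S RL=W RR=S


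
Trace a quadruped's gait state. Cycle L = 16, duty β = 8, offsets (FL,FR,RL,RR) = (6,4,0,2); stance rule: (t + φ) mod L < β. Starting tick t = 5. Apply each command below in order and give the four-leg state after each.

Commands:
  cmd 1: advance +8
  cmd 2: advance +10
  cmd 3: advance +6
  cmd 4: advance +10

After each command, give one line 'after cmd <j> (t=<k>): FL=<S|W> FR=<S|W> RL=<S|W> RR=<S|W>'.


start t=5: FL=W FR=W RL=S RR=S
cmd 1: advance +8 → t=13, phase=(3,1,13,15) → FL=S FR=S RL=W RR=W
cmd 2: advance +10 → t=23, phase=(13,11,7,9) → FL=W FR=W RL=S RR=W
cmd 3: advance +6 → t=29, phase=(3,1,13,15) → FL=S FR=S RL=W RR=W
cmd 4: advance +10 → t=39, phase=(13,11,7,9) → FL=W FR=W RL=S RR=W

after cmd 1 (t=13): FL=S FR=S RL=W RR=W
after cmd 2 (t=23): FL=W FR=W RL=S RR=W
after cmd 3 (t=29): FL=S FR=S RL=W RR=W
after cmd 4 (t=39): FL=W FR=W RL=S RR=W


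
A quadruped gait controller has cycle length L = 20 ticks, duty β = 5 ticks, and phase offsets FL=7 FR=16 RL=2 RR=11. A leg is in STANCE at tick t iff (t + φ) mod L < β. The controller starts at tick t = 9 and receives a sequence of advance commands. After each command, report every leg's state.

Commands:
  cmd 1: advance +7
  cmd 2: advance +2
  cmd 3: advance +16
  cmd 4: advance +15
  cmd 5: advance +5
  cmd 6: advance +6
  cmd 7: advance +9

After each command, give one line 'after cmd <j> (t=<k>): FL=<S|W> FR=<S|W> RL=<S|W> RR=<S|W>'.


start t=9: FL=W FR=W RL=W RR=S
cmd 1: advance +7 → t=16, phase=(3,12,18,7) → FL=S FR=W RL=W RR=W
cmd 2: advance +2 → t=18, phase=(5,14,0,9) → FL=W FR=W RL=S RR=W
cmd 3: advance +16 → t=34, phase=(1,10,16,5) → FL=S FR=W RL=W RR=W
cmd 4: advance +15 → t=49, phase=(16,5,11,0) → FL=W FR=W RL=W RR=S
cmd 5: advance +5 → t=54, phase=(1,10,16,5) → FL=S FR=W RL=W RR=W
cmd 6: advance +6 → t=60, phase=(7,16,2,11) → FL=W FR=W RL=S RR=W
cmd 7: advance +9 → t=69, phase=(16,5,11,0) → FL=W FR=W RL=W RR=S

after cmd 1 (t=16): FL=S FR=W RL=W RR=W
after cmd 2 (t=18): FL=W FR=W RL=S RR=W
after cmd 3 (t=34): FL=S FR=W RL=W RR=W
after cmd 4 (t=49): FL=W FR=W RL=W RR=S
after cmd 5 (t=54): FL=S FR=W RL=W RR=W
after cmd 6 (t=60): FL=W FR=W RL=S RR=W
after cmd 7 (t=69): FL=W FR=W RL=W RR=S


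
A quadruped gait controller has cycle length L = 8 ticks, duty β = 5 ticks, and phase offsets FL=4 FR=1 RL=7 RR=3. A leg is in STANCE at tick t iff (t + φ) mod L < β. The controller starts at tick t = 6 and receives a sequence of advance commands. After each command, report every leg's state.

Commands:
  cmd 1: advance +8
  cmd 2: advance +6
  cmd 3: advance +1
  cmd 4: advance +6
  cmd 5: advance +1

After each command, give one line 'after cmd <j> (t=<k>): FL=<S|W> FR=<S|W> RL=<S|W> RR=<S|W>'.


after cmd 1 (t=14): FL=S FR=W RL=W RR=S
after cmd 2 (t=20): FL=S FR=W RL=S RR=W
after cmd 3 (t=21): FL=S FR=W RL=S RR=S
after cmd 4 (t=27): FL=W FR=S RL=S RR=W
after cmd 5 (t=28): FL=S FR=W RL=S RR=W

start t=6: FL=S FR=W RL=W RR=S
cmd 1: advance +8 → t=14, phase=(2,7,5,1) → FL=S FR=W RL=W RR=S
cmd 2: advance +6 → t=20, phase=(0,5,3,7) → FL=S FR=W RL=S RR=W
cmd 3: advance +1 → t=21, phase=(1,6,4,0) → FL=S FR=W RL=S RR=S
cmd 4: advance +6 → t=27, phase=(7,4,2,6) → FL=W FR=S RL=S RR=W
cmd 5: advance +1 → t=28, phase=(0,5,3,7) → FL=S FR=W RL=S RR=W


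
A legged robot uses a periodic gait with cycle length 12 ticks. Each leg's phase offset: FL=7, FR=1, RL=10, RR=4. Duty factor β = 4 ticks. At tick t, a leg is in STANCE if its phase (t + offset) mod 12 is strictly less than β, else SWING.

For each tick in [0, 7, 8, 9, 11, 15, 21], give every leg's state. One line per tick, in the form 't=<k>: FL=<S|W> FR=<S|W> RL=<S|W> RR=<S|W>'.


t=0: phase=(7,1,10,4) vs β=4 → FL=W FR=S RL=W RR=W
t=7: phase=(2,8,5,11) vs β=4 → FL=S FR=W RL=W RR=W
t=8: phase=(3,9,6,0) vs β=4 → FL=S FR=W RL=W RR=S
t=9: phase=(4,10,7,1) vs β=4 → FL=W FR=W RL=W RR=S
t=11: phase=(6,0,9,3) vs β=4 → FL=W FR=S RL=W RR=S
t=15: phase=(10,4,1,7) vs β=4 → FL=W FR=W RL=S RR=W
t=21: phase=(4,10,7,1) vs β=4 → FL=W FR=W RL=W RR=S

t=0: FL=W FR=S RL=W RR=W
t=7: FL=S FR=W RL=W RR=W
t=8: FL=S FR=W RL=W RR=S
t=9: FL=W FR=W RL=W RR=S
t=11: FL=W FR=S RL=W RR=S
t=15: FL=W FR=W RL=S RR=W
t=21: FL=W FR=W RL=W RR=S


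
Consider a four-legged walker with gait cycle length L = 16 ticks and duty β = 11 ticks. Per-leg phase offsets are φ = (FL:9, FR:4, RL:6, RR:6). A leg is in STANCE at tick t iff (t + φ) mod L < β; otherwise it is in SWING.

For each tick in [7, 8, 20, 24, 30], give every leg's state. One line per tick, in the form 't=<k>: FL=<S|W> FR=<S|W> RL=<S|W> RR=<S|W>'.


t=7: phase=(0,11,13,13) vs β=11 → FL=S FR=W RL=W RR=W
t=8: phase=(1,12,14,14) vs β=11 → FL=S FR=W RL=W RR=W
t=20: phase=(13,8,10,10) vs β=11 → FL=W FR=S RL=S RR=S
t=24: phase=(1,12,14,14) vs β=11 → FL=S FR=W RL=W RR=W
t=30: phase=(7,2,4,4) vs β=11 → FL=S FR=S RL=S RR=S

t=7: FL=S FR=W RL=W RR=W
t=8: FL=S FR=W RL=W RR=W
t=20: FL=W FR=S RL=S RR=S
t=24: FL=S FR=W RL=W RR=W
t=30: FL=S FR=S RL=S RR=S


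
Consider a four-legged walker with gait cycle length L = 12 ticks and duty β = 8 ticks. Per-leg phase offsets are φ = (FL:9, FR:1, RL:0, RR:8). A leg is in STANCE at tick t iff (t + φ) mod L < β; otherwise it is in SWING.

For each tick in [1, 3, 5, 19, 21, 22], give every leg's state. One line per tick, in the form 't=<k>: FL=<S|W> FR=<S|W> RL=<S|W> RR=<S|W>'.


t=1: FL=W FR=S RL=S RR=W
t=3: FL=S FR=S RL=S RR=W
t=5: FL=S FR=S RL=S RR=S
t=19: FL=S FR=W RL=S RR=S
t=21: FL=S FR=W RL=W RR=S
t=22: FL=S FR=W RL=W RR=S

t=1: phase=(10,2,1,9) vs β=8 → FL=W FR=S RL=S RR=W
t=3: phase=(0,4,3,11) vs β=8 → FL=S FR=S RL=S RR=W
t=5: phase=(2,6,5,1) vs β=8 → FL=S FR=S RL=S RR=S
t=19: phase=(4,8,7,3) vs β=8 → FL=S FR=W RL=S RR=S
t=21: phase=(6,10,9,5) vs β=8 → FL=S FR=W RL=W RR=S
t=22: phase=(7,11,10,6) vs β=8 → FL=S FR=W RL=W RR=S


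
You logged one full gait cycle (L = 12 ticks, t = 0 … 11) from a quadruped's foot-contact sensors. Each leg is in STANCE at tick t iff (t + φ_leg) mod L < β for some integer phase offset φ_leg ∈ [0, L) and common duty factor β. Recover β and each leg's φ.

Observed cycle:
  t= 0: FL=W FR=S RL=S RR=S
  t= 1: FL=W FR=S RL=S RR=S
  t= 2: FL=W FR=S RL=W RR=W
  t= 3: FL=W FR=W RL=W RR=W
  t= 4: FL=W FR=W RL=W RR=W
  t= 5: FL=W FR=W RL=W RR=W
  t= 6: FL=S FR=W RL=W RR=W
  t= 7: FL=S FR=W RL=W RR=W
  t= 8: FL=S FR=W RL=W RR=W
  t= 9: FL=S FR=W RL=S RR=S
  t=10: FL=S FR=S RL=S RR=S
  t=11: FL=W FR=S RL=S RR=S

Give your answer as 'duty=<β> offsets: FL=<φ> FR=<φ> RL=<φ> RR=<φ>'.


duty β = stance ticks per leg = 5
FL: stance ticks = 5; W→S at t=6 → φ=6
FR: stance ticks = 5; W→S at t=10 → φ=2
RL: stance ticks = 5; W→S at t=9 → φ=3
RR: stance ticks = 5; W→S at t=9 → φ=3

duty=5 offsets: FL=6 FR=2 RL=3 RR=3


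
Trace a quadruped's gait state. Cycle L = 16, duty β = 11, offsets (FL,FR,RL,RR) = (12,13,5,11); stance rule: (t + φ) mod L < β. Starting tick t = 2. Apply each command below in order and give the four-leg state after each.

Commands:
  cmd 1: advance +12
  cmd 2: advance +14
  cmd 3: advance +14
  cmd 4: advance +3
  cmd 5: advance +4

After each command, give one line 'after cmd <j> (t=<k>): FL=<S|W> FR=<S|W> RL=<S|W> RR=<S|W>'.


after cmd 1 (t=14): FL=S FR=W RL=S RR=S
after cmd 2 (t=28): FL=S FR=S RL=S RR=S
after cmd 3 (t=42): FL=S FR=S RL=W RR=S
after cmd 4 (t=45): FL=S FR=S RL=S RR=S
after cmd 5 (t=49): FL=W FR=W RL=S RR=W

start t=2: FL=W FR=W RL=S RR=W
cmd 1: advance +12 → t=14, phase=(10,11,3,9) → FL=S FR=W RL=S RR=S
cmd 2: advance +14 → t=28, phase=(8,9,1,7) → FL=S FR=S RL=S RR=S
cmd 3: advance +14 → t=42, phase=(6,7,15,5) → FL=S FR=S RL=W RR=S
cmd 4: advance +3 → t=45, phase=(9,10,2,8) → FL=S FR=S RL=S RR=S
cmd 5: advance +4 → t=49, phase=(13,14,6,12) → FL=W FR=W RL=S RR=W


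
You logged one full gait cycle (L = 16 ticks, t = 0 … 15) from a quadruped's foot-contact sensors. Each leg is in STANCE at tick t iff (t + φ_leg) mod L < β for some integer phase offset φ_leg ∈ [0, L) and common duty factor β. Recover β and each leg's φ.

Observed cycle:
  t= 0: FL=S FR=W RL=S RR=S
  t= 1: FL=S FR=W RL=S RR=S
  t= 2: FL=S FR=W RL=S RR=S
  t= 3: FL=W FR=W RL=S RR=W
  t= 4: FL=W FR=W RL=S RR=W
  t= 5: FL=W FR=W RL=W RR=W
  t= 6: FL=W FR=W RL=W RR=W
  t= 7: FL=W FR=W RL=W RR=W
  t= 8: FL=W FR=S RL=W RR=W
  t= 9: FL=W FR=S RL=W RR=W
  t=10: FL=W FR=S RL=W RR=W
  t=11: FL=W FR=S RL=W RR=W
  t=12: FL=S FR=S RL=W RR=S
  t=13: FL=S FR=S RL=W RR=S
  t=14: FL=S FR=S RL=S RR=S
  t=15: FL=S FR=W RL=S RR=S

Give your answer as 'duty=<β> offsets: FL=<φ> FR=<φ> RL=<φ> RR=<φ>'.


duty β = stance ticks per leg = 7
FL: stance ticks = 7; W→S at t=12 → φ=4
FR: stance ticks = 7; W→S at t=8 → φ=8
RL: stance ticks = 7; W→S at t=14 → φ=2
RR: stance ticks = 7; W→S at t=12 → φ=4

duty=7 offsets: FL=4 FR=8 RL=2 RR=4


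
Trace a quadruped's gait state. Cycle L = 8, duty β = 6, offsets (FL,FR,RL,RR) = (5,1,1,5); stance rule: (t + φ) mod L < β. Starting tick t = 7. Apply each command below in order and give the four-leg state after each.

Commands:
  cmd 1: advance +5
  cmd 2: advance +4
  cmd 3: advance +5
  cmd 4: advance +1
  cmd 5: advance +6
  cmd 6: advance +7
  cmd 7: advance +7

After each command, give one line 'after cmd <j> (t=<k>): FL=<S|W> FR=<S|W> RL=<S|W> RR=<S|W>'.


after cmd 1 (t=12): FL=S FR=S RL=S RR=S
after cmd 2 (t=16): FL=S FR=S RL=S RR=S
after cmd 3 (t=21): FL=S FR=W RL=W RR=S
after cmd 4 (t=22): FL=S FR=W RL=W RR=S
after cmd 5 (t=28): FL=S FR=S RL=S RR=S
after cmd 6 (t=35): FL=S FR=S RL=S RR=S
after cmd 7 (t=42): FL=W FR=S RL=S RR=W

start t=7: FL=S FR=S RL=S RR=S
cmd 1: advance +5 → t=12, phase=(1,5,5,1) → FL=S FR=S RL=S RR=S
cmd 2: advance +4 → t=16, phase=(5,1,1,5) → FL=S FR=S RL=S RR=S
cmd 3: advance +5 → t=21, phase=(2,6,6,2) → FL=S FR=W RL=W RR=S
cmd 4: advance +1 → t=22, phase=(3,7,7,3) → FL=S FR=W RL=W RR=S
cmd 5: advance +6 → t=28, phase=(1,5,5,1) → FL=S FR=S RL=S RR=S
cmd 6: advance +7 → t=35, phase=(0,4,4,0) → FL=S FR=S RL=S RR=S
cmd 7: advance +7 → t=42, phase=(7,3,3,7) → FL=W FR=S RL=S RR=W


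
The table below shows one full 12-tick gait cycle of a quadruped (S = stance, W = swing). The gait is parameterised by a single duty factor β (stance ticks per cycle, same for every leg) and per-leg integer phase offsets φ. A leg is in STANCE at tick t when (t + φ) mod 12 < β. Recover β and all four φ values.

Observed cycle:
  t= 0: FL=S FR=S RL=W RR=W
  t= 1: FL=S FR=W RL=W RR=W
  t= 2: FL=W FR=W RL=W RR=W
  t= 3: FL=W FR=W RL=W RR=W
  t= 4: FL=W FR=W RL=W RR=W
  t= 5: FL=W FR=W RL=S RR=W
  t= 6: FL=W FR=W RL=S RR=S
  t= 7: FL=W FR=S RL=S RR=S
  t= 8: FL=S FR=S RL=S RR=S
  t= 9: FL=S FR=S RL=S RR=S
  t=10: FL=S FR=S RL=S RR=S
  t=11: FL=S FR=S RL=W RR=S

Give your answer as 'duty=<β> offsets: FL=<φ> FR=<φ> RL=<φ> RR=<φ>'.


duty=6 offsets: FL=4 FR=5 RL=7 RR=6

duty β = stance ticks per leg = 6
FL: stance ticks = 6; W→S at t=8 → φ=4
FR: stance ticks = 6; W→S at t=7 → φ=5
RL: stance ticks = 6; W→S at t=5 → φ=7
RR: stance ticks = 6; W→S at t=6 → φ=6


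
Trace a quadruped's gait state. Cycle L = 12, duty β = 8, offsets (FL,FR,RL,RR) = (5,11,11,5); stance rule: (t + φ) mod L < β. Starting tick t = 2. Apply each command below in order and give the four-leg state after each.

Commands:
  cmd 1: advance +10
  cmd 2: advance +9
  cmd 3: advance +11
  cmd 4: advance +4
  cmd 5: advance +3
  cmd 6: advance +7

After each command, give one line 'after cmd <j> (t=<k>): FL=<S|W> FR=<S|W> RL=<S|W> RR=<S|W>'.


after cmd 1 (t=12): FL=S FR=W RL=W RR=S
after cmd 2 (t=21): FL=S FR=W RL=W RR=S
after cmd 3 (t=32): FL=S FR=S RL=S RR=S
after cmd 4 (t=36): FL=S FR=W RL=W RR=S
after cmd 5 (t=39): FL=W FR=S RL=S RR=W
after cmd 6 (t=46): FL=S FR=W RL=W RR=S

start t=2: FL=S FR=S RL=S RR=S
cmd 1: advance +10 → t=12, phase=(5,11,11,5) → FL=S FR=W RL=W RR=S
cmd 2: advance +9 → t=21, phase=(2,8,8,2) → FL=S FR=W RL=W RR=S
cmd 3: advance +11 → t=32, phase=(1,7,7,1) → FL=S FR=S RL=S RR=S
cmd 4: advance +4 → t=36, phase=(5,11,11,5) → FL=S FR=W RL=W RR=S
cmd 5: advance +3 → t=39, phase=(8,2,2,8) → FL=W FR=S RL=S RR=W
cmd 6: advance +7 → t=46, phase=(3,9,9,3) → FL=S FR=W RL=W RR=S
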